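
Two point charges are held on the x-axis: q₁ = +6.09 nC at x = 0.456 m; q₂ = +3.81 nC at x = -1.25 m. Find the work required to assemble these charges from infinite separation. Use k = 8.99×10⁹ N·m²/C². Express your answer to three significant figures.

1.22×10⁻⁷ J

The work to assemble the configuration equals its total potential energy, U = Σ kqᵢqⱼ/rᵢⱼ over all pairs.
Pair separations: r₁₂ = 1.71 m.
U = (1.22×10⁻⁷) = 1.22×10⁻⁷ J.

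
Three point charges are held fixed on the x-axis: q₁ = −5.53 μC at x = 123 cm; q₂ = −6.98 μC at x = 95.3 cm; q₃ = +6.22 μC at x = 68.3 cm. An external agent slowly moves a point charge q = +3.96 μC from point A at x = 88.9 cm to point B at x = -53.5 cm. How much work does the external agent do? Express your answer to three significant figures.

For quasistatic motion the external work equals the change in potential energy: W_ext = qΔV = q(V_B − V_A).
At A: distances to the source charges are 0.341 m, 0.0640 m, 0.206 m; V_A = Σ kqᵢ/rᵢ = -8.55×10⁵ V.
At B: distances to the source charges are 1.77 m, 1.49 m, 1.22 m; V_B = Σ kqᵢ/rᵢ = -2.44×10⁴ V.
ΔV = V_B − V_A = 8.30×10⁵ V.
W_ext = qΔV = (3.96×10⁻⁶ C)(8.30×10⁵ V) = 3.29 J.

3.29 J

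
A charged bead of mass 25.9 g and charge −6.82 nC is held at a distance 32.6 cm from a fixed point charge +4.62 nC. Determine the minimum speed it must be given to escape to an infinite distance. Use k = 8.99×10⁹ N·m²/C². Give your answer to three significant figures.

8.19×10⁻³ m/s

To just escape, total mechanical energy must reach zero at infinity: ½mv²_min + U = 0, so ½mv²_min = −U = |kQq|/r.
|U| = |kQq|/r = (8.99×10⁹ N·m²/C²)(4.62×10⁻⁹)(6.82×10⁻⁹)/(0.326) = 8.69×10⁻⁷ J.
v_min = √(2|U|/m) = √(2·8.69×10⁻⁷/0.0259) = 8.19×10⁻³ m/s.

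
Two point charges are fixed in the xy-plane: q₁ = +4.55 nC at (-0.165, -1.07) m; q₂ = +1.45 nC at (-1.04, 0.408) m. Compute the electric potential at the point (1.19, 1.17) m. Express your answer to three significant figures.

21.2 V

The total potential is the scalar sum of each charge's contribution, V = Σ kqᵢ/rᵢ.
Distances from the field point to each charge: r₁ = 2.62 m, r₂ = 2.36 m.
V = k[(4.55×10⁻⁹)/(2.62) + (1.45×10⁻⁹)/(2.36)] = 21.2 V.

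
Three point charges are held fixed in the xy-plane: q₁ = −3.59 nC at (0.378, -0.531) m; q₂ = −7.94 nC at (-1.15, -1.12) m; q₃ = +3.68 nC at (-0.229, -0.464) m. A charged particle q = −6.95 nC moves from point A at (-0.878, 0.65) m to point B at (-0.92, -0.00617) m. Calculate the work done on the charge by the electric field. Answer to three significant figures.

-9.02×10⁻⁸ J

The work done by the electric force is W_field = −ΔU = −q(V_B − V_A) = q(V_A − V_B).
At A: distances to the source charges are 1.72 m, 1.79 m, 1.29 m; V_A = Σ kqᵢ/rᵢ = -32.9 V.
At B: distances to the source charges are 1.40 m, 1.14 m, 0.829 m; V_B = Σ kqᵢ/rᵢ = -45.9 V.
ΔV = V_B − V_A = -13.0 V.
W_field = −qΔV = −(-6.95×10⁻⁹ C)(-13.0 V) = -9.02×10⁻⁸ J.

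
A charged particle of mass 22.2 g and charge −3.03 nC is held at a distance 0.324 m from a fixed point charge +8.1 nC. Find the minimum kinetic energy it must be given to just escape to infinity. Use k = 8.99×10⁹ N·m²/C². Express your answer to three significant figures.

6.81×10⁻⁷ J

To just escape, total mechanical energy must reach zero at infinity: ½mv²_min + U = 0, so ½mv²_min = −U = |kQq|/r.
|U| = |kQq|/r = (8.99×10⁹ N·m²/C²)(8.10×10⁻⁹)(3.03×10⁻⁹)/(0.324) = 6.81×10⁻⁷ J.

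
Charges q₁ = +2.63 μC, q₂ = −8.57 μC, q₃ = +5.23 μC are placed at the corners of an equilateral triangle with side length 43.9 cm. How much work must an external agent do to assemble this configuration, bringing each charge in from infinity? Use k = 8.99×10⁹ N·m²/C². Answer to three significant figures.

-1.10 J

The work to assemble the configuration equals its total potential energy, U = Σ kqᵢqⱼ/rᵢⱼ over all pairs.
All three pair separations equal the side length, 0.439 m.
U = (-0.462) + (0.282) + (-0.918) = -1.10 J.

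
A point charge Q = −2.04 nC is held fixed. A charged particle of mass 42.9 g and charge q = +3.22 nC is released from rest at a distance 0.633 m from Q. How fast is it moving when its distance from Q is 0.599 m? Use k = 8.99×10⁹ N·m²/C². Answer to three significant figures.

Only the electrostatic force acts, so mechanical energy is conserved: ½mv² = U₁ − U₂ = kQq(1/r₁ − 1/r₂).
U₁ − U₂ = (8.99×10⁹ N·m²/C²)(-2.04×10⁻⁹ C)(3.22×10⁻⁹ C)(1/0.633 − 1/0.599) = 5.30×10⁻⁹ J.
v = √(2·5.30×10⁻⁹/0.0429) = 4.97×10⁻⁴ m/s.

4.97×10⁻⁴ m/s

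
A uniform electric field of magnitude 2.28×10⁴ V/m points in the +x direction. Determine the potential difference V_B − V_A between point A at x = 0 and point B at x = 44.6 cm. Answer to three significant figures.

In a uniform field, potential decreases in the direction of E: V_B − V_A = −E·Δx.
V_B − V_A = −(2.28×10⁴ V/m)(0.446 m) = -1.02×10⁴ V.

-1.02×10⁴ V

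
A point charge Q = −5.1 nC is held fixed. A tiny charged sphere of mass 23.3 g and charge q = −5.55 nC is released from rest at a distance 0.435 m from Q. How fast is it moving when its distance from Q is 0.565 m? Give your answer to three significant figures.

3.40×10⁻³ m/s

Only the electrostatic force acts, so mechanical energy is conserved: ½mv² = U₁ − U₂ = kQq(1/r₁ − 1/r₂).
U₁ − U₂ = (8.99×10⁹ N·m²/C²)(-5.10×10⁻⁹ C)(-5.55×10⁻⁹ C)(1/0.435 − 1/0.565) = 1.35×10⁻⁷ J.
v = √(2·1.35×10⁻⁷/0.0233) = 3.40×10⁻³ m/s.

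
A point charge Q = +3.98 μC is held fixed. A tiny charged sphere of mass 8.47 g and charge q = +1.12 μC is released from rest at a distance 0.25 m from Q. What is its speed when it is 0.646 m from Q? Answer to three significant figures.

Only the electrostatic force acts, so mechanical energy is conserved: ½mv² = U₁ − U₂ = kQq(1/r₁ − 1/r₂).
U₁ − U₂ = (8.99×10⁹ N·m²/C²)(3.98×10⁻⁶ C)(1.12×10⁻⁶ C)(1/0.250 − 1/0.646) = 0.0983 J.
v = √(2·0.0983/8.47×10⁻³) = 4.82 m/s.

4.82 m/s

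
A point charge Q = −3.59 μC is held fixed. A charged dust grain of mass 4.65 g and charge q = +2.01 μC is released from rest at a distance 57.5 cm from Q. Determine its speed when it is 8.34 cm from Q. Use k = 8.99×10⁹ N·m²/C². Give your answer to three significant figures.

Only the electrostatic force acts, so mechanical energy is conserved: ½mv² = U₁ − U₂ = kQq(1/r₁ − 1/r₂).
U₁ − U₂ = (8.99×10⁹ N·m²/C²)(-3.59×10⁻⁶ C)(2.01×10⁻⁶ C)(1/0.575 − 1/0.0834) = 0.665 J.
v = √(2·0.665/4.65×10⁻³) = 16.9 m/s.

16.9 m/s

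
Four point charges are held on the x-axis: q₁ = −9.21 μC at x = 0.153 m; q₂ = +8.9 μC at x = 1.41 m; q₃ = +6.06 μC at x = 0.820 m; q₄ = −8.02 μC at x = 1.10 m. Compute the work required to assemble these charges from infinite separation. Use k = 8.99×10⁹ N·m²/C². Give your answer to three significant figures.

-3.45 J

The assembly work is the sum of pairwise potential energies, U = Σ_{i<j} kqᵢqⱼ/rᵢⱼ.
Pair separations: r₁₂ = 1.26 m, r₁₃ = 0.667 m, r₁₄ = 0.947 m, r₂₃ = 0.590 m, r₂₄ = 0.310 m, r₃₄ = 0.280 m.
Summing all 6 pair terms gives U = -3.45 J.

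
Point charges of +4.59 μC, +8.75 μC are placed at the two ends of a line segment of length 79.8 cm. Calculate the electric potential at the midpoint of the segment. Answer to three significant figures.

Electric potential is a scalar, so the contributions from each charge add algebraically: V = Σ kqᵢ/rᵢ.
Each charge is 0.399 m from the midpoint.
V = k[(4.59×10⁻⁶)/(0.399) + (8.75×10⁻⁶)/(0.399)] = 3.01×10⁵ V.

3.01×10⁵ V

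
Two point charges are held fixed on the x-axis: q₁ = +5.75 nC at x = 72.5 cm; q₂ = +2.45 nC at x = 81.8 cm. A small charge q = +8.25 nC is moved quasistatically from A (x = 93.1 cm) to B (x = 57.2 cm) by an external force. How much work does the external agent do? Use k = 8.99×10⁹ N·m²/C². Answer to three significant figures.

-1.52×10⁻⁷ J

For quasistatic motion the external work equals the change in potential energy: W_ext = qΔV = q(V_B − V_A).
At A: distances to the source charges are 0.206 m, 0.113 m; V_A = Σ kqᵢ/rᵢ = 446 V.
At B: distances to the source charges are 0.153 m, 0.246 m; V_B = Σ kqᵢ/rᵢ = 427 V.
ΔV = V_B − V_A = -18.5 V.
W_ext = qΔV = (8.25×10⁻⁹ C)(-18.5 V) = -1.52×10⁻⁷ J.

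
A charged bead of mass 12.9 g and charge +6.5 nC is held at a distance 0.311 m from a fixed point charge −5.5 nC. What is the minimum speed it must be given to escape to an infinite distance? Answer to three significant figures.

0.0127 m/s

To just escape, total mechanical energy must reach zero at infinity: ½mv²_min + U = 0, so ½mv²_min = −U = |kQq|/r.
|U| = |kQq|/r = (8.99×10⁹ N·m²/C²)(5.50×10⁻⁹)(6.50×10⁻⁹)/(0.311) = 1.03×10⁻⁶ J.
v_min = √(2|U|/m) = √(2·1.03×10⁻⁶/0.0129) = 0.0127 m/s.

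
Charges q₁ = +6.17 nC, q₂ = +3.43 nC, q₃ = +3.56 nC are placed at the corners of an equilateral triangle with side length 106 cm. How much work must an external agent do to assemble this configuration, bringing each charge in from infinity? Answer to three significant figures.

4.69×10⁻⁷ J

The work to assemble the configuration equals its total potential energy, U = Σ kqᵢqⱼ/rᵢⱼ over all pairs.
All three pair separations equal the side length, 1.06 m.
U = (1.79×10⁻⁷) + (1.86×10⁻⁷) + (1.04×10⁻⁷) = 4.69×10⁻⁷ J.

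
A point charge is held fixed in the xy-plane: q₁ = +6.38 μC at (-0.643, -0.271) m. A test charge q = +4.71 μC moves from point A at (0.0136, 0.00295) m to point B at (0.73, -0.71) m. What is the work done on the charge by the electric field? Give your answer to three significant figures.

The work done by the electric force is W_field = −ΔU = −q(V_B − V_A) = q(V_A − V_B).
At A: distance to the source charge is 0.711 m; V_A = kq₁/r = 8.06×10⁴ V.
At B: distance to the source charge is 1.44 m; V_B = kq₁/r = 3.98×10⁴ V.
ΔV = V_B − V_A = -4.08×10⁴ V.
W_field = −qΔV = −(4.71×10⁻⁶ C)(-4.08×10⁴ V) = 0.192 J.

0.192 J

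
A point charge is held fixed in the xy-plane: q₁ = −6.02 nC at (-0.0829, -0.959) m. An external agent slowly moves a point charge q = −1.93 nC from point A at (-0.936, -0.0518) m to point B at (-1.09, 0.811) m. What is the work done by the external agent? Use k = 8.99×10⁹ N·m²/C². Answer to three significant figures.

For quasistatic motion the external work equals the change in potential energy: W_ext = qΔV = q(V_B − V_A).
At A: distance to the source charge is 1.25 m; V_A = kq₁/r = -43.5 V.
At B: distance to the source charge is 2.04 m; V_B = kq₁/r = -26.6 V.
ΔV = V_B − V_A = 16.9 V.
W_ext = qΔV = (-1.93×10⁻⁹ C)(16.9 V) = -3.26×10⁻⁸ J.

-3.26×10⁻⁸ J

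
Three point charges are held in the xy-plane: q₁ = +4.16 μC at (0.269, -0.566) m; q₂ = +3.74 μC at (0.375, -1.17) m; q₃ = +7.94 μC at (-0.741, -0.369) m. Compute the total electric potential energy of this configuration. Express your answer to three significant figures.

0.711 J

The work to assemble the configuration equals its total potential energy, U = Σ kqᵢqⱼ/rᵢⱼ over all pairs.
Pair separations: r₁₂ = 0.613 m, r₁₃ = 1.03 m, r₂₃ = 1.37 m.
U = (0.228) + (0.289) + (0.194) = 0.711 J.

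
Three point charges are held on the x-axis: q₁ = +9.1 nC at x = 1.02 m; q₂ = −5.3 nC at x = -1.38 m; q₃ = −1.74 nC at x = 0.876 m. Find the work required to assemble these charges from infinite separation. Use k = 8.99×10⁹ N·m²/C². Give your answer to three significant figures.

-1.13×10⁻⁶ J

The assembly work is the sum of pairwise potential energies, U = Σ_{i<j} kqᵢqⱼ/rᵢⱼ.
Pair separations: r₁₂ = 2.40 m, r₁₃ = 0.144 m, r₂₃ = 2.26 m.
U = (-1.81×10⁻⁷) + (-9.89×10⁻⁷) + (3.67×10⁻⁸) = -1.13×10⁻⁶ J.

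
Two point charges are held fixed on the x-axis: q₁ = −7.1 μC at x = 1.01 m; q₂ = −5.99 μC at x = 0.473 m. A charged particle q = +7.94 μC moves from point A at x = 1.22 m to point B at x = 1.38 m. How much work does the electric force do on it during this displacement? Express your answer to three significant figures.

The work done by the electric force is W_field = −ΔU = −q(V_B − V_A) = q(V_A − V_B).
At A: distances to the source charges are 0.210 m, 0.747 m; V_A = Σ kqᵢ/rᵢ = -3.76×10⁵ V.
At B: distances to the source charges are 0.370 m, 0.907 m; V_B = Σ kqᵢ/rᵢ = -2.32×10⁵ V.
ΔV = V_B − V_A = 1.44×10⁵ V.
W_field = −qΔV = −(7.94×10⁻⁶ C)(1.44×10⁵ V) = -1.14 J.

-1.14 J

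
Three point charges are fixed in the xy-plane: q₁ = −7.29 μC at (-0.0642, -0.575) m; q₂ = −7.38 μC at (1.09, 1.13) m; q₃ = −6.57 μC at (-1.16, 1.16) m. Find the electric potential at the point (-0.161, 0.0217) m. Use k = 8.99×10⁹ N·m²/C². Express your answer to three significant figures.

Electric potential is a scalar, so the contributions from each charge add algebraically: V = Σ kqᵢ/rᵢ.
Distances from the field point to each charge: r₁ = 0.605 m, r₂ = 1.67 m, r₃ = 1.51 m.
V = k[(-7.29×10⁻⁶)/(0.605) + (-7.38×10⁻⁶)/(1.67) + (-6.57×10⁻⁶)/(1.51)] = -1.87×10⁵ V.

-1.87×10⁵ V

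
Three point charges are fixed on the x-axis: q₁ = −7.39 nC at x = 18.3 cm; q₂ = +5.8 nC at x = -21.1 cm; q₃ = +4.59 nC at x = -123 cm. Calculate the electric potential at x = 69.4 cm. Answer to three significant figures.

-50.9 V

The total potential is the scalar sum of each charge's contribution, V = Σ kqᵢ/rᵢ.
Distances from the field point to each charge: r₁ = 0.511 m, r₂ = 0.905 m, r₃ = 1.92 m.
V = k[(-7.39×10⁻⁹)/(0.511) + (5.80×10⁻⁹)/(0.905) + (4.59×10⁻⁹)/(1.92)] = -50.9 V.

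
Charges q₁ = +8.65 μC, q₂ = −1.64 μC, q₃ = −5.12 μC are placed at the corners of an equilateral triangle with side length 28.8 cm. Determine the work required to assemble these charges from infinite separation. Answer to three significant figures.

The assembly work is the sum of pairwise potential energies, U = Σ_{i<j} kqᵢqⱼ/rᵢⱼ.
All three pair separations equal the side length, 0.288 m.
U = (-0.443) + (-1.38) + (0.262) = -1.56 J.

-1.56 J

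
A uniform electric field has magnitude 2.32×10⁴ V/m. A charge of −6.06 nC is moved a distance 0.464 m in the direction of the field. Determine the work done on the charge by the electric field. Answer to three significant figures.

The potential change for a displacement 0.464 m in the direction of the field is ΔV = −Ed = -1.08×10⁴ V.
W_field = −qΔV = -6.52×10⁻⁵ J.

-6.52×10⁻⁵ J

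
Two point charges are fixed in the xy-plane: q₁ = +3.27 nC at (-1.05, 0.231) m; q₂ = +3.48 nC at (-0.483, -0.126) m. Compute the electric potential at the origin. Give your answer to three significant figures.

90.0 V

Electric potential is a scalar, so the contributions from each charge add algebraically: V = Σ kqᵢ/rᵢ.
Distances from the field point to each charge: r₁ = 1.08 m, r₂ = 0.499 m.
V = k[(3.27×10⁻⁹)/(1.08) + (3.48×10⁻⁹)/(0.499)] = 90.0 V.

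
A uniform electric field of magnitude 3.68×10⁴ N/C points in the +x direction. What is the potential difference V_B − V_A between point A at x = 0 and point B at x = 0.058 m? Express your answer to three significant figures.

-2130 V

In a uniform field, potential decreases in the direction of E: V_B − V_A = −E·Δx.
V_B − V_A = −(3.68×10⁴ V/m)(0.0580 m) = -2130 V.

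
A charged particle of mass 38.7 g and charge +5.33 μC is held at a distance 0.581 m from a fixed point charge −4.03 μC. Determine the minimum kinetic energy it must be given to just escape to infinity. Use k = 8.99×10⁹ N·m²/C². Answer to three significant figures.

0.332 J

To just escape, total mechanical energy must reach zero at infinity: ½mv²_min + U = 0, so ½mv²_min = −U = |kQq|/r.
|U| = |kQq|/r = (8.99×10⁹ N·m²/C²)(4.03×10⁻⁶)(5.33×10⁻⁶)/(0.581) = 0.332 J.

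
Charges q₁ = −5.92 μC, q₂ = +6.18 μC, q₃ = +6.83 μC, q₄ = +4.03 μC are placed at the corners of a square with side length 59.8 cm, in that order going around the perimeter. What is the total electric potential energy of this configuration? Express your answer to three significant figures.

The work to assemble the configuration equals its total potential energy, U = Σ kqᵢqⱼ/rᵢⱼ over all pairs.
The four side pairs have separation 0.598 m and the two diagonal pairs 0.846 m.
Summing all 6 pair terms gives U = -0.0254 J.

-0.0254 J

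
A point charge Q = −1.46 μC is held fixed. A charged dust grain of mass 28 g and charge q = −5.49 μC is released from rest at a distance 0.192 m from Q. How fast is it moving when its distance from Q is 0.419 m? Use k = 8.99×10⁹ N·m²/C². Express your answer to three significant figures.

3.81 m/s

Only the electrostatic force acts, so mechanical energy is conserved: ½mv² = U₁ − U₂ = kQq(1/r₁ − 1/r₂).
U₁ − U₂ = (8.99×10⁹ N·m²/C²)(-1.46×10⁻⁶ C)(-5.49×10⁻⁶ C)(1/0.192 − 1/0.419) = 0.203 J.
v = √(2·0.203/0.0280) = 3.81 m/s.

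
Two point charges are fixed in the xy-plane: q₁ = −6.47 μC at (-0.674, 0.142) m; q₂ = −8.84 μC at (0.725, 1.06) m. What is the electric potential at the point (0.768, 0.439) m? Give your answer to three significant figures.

-1.67×10⁵ V

Electric potential is a scalar, so the contributions from each charge add algebraically: V = Σ kqᵢ/rᵢ.
Distances from the field point to each charge: r₁ = 1.47 m, r₂ = 0.622 m.
V = k[(-6.47×10⁻⁶)/(1.47) + (-8.84×10⁻⁶)/(0.622)] = -1.67×10⁵ V.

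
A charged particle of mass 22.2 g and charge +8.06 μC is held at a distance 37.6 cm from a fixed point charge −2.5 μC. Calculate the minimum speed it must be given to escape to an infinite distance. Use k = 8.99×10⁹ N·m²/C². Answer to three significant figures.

6.59 m/s

To just escape, total mechanical energy must reach zero at infinity: ½mv²_min + U = 0, so ½mv²_min = −U = |kQq|/r.
|U| = |kQq|/r = (8.99×10⁹ N·m²/C²)(2.50×10⁻⁶)(8.06×10⁻⁶)/(0.376) = 0.482 J.
v_min = √(2|U|/m) = √(2·0.482/0.0222) = 6.59 m/s.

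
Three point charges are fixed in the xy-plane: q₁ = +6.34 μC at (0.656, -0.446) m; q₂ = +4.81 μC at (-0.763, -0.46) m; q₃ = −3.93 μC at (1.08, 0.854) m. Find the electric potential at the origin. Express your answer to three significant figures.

Electric potential is a scalar, so the contributions from each charge add algebraically: V = Σ kqᵢ/rᵢ.
Distances from the field point to each charge: r₁ = 0.793 m, r₂ = 0.891 m, r₃ = 1.38 m.
V = k[(6.34×10⁻⁶)/(0.793) + (4.81×10⁻⁶)/(0.891) + (-3.93×10⁻⁶)/(1.38)] = 9.47×10⁴ V.

9.47×10⁴ V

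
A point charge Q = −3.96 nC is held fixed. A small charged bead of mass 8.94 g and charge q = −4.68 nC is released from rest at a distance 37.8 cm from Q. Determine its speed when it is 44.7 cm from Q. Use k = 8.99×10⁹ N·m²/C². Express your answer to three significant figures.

3.90×10⁻³ m/s

Only the electrostatic force acts, so mechanical energy is conserved: ½mv² = U₁ − U₂ = kQq(1/r₁ − 1/r₂).
U₁ − U₂ = (8.99×10⁹ N·m²/C²)(-3.96×10⁻⁹ C)(-4.68×10⁻⁹ C)(1/0.378 − 1/0.447) = 6.80×10⁻⁸ J.
v = √(2·6.80×10⁻⁸/8.94×10⁻³) = 3.90×10⁻³ m/s.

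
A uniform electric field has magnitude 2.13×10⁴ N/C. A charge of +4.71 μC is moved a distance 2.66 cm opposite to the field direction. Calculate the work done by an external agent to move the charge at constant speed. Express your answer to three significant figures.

The potential change for a displacement 2.66 cm opposite to the field direction is ΔV = +Ed = 567 V.
W_ext = qΔV = 2.67×10⁻³ J.

2.67×10⁻³ J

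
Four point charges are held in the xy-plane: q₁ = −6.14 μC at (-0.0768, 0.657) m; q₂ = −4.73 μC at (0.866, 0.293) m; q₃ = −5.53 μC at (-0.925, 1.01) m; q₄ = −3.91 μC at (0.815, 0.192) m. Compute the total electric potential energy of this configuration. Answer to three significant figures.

The work to assemble the configuration equals its total potential energy, U = Σ kqᵢqⱼ/rᵢⱼ over all pairs.
Pair separations: r₁₂ = 1.01 m, r₁₃ = 0.919 m, r₁₄ = 1.01 m, r₂₃ = 1.93 m, r₂₄ = 0.113 m, r₃₄ = 1.92 m.
Summing all 6 pair terms gives U = 2.50 J.

2.50 J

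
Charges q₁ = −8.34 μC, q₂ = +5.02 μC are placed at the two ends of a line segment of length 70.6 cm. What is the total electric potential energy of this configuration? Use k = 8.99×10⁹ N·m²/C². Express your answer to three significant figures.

The work to assemble the configuration equals its total potential energy, U = Σ kqᵢqⱼ/rᵢⱼ over all pairs.
The separation is r = 0.706 m.
U = (-0.533) = -0.533 J.

-0.533 J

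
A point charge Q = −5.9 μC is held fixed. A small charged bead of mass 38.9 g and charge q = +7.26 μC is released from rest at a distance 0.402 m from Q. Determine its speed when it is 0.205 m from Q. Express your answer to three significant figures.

Only the electrostatic force acts, so mechanical energy is conserved: ½mv² = U₁ − U₂ = kQq(1/r₁ − 1/r₂).
U₁ − U₂ = (8.99×10⁹ N·m²/C²)(-5.90×10⁻⁶ C)(7.26×10⁻⁶ C)(1/0.402 − 1/0.205) = 0.921 J.
v = √(2·0.921/0.0389) = 6.88 m/s.

6.88 m/s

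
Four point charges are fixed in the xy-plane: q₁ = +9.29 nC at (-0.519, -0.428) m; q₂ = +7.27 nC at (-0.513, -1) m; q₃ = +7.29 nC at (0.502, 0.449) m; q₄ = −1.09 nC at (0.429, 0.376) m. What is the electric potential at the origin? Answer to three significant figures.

262 V

The total potential is the scalar sum of each charge's contribution, V = Σ kqᵢ/rᵢ.
Distances from the field point to each charge: r₁ = 0.673 m, r₂ = 1.12 m, r₃ = 0.674 m, r₄ = 0.570 m.
V = k[(9.29×10⁻⁹)/(0.673) + (7.27×10⁻⁹)/(1.12) + (7.29×10⁻⁹)/(0.674) + (-1.09×10⁻⁹)/(0.570)] = 262 V.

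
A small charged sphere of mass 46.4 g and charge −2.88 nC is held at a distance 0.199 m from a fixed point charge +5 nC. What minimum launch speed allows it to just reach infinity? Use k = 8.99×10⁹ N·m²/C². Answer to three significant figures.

5.30×10⁻³ m/s

To just escape, total mechanical energy must reach zero at infinity: ½mv²_min + U = 0, so ½mv²_min = −U = |kQq|/r.
|U| = |kQq|/r = (8.99×10⁹ N·m²/C²)(5.00×10⁻⁹)(2.88×10⁻⁹)/(0.199) = 6.51×10⁻⁷ J.
v_min = √(2|U|/m) = √(2·6.51×10⁻⁷/0.0464) = 5.30×10⁻³ m/s.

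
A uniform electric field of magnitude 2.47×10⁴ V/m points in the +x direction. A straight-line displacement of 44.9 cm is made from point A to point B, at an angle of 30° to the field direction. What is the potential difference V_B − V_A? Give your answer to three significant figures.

Only the component of displacement along E changes the potential: ΔV = −E·d·cosθ.
ΔV = −(2.47×10⁴ V/m)(0.449 m)cos30° = -9600 V.

-9600 V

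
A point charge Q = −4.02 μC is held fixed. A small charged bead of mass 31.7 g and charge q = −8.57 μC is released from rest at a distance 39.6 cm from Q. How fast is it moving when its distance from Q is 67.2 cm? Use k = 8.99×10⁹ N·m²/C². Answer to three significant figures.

Only the electrostatic force acts, so mechanical energy is conserved: ½mv² = U₁ − U₂ = kQq(1/r₁ − 1/r₂).
U₁ − U₂ = (8.99×10⁹ N·m²/C²)(-4.02×10⁻⁶ C)(-8.57×10⁻⁶ C)(1/0.396 − 1/0.672) = 0.321 J.
v = √(2·0.321/0.0317) = 4.50 m/s.

4.50 m/s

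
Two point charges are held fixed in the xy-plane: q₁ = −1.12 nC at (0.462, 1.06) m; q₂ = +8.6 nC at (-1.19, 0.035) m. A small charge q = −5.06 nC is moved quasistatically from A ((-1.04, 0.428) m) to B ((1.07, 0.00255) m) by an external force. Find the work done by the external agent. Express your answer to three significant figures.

7.67×10⁻⁷ J

For quasistatic motion the external work equals the change in potential energy: W_ext = qΔV = q(V_B − V_A).
At A: distances to the source charges are 1.63 m, 0.421 m; V_A = Σ kqᵢ/rᵢ = 178 V.
At B: distances to the source charges are 1.22 m, 2.26 m; V_B = Σ kqᵢ/rᵢ = 26.0 V.
ΔV = V_B − V_A = -152 V.
W_ext = qΔV = (-5.06×10⁻⁹ C)(-152 V) = 7.67×10⁻⁷ J.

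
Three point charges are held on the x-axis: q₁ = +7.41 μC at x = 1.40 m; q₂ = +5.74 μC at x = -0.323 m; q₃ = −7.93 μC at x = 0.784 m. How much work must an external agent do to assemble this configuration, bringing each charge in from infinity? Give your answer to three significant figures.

The work to assemble the configuration equals its total potential energy, U = Σ kqᵢqⱼ/rᵢⱼ over all pairs.
Pair separations: r₁₂ = 1.72 m, r₁₃ = 0.616 m, r₂₃ = 1.11 m.
U = (0.222) + (-0.858) + (-0.370) = -1.01 J.

-1.01 J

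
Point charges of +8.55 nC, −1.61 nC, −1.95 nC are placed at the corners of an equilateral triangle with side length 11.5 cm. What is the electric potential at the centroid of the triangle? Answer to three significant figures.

The total potential is the scalar sum of each charge's contribution, V = Σ kqᵢ/rᵢ.
The distance from each vertex to the centroid is a/√3 = 0.0664 m.
V = k[(8.55×10⁻⁹)/(0.0664) + (-1.61×10⁻⁹)/(0.0664) + (-1.95×10⁻⁹)/(0.0664)] = 676 V.

676 V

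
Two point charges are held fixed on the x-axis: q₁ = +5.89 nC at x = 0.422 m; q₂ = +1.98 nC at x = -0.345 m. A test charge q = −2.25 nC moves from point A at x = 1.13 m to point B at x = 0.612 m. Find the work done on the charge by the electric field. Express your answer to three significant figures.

4.73×10⁻⁷ J

The work done by the electric force is W_field = −ΔU = −q(V_B − V_A) = q(V_A − V_B).
At A: distances to the source charges are 0.708 m, 1.47 m; V_A = Σ kqᵢ/rᵢ = 86.9 V.
At B: distances to the source charges are 0.190 m, 0.957 m; V_B = Σ kqᵢ/rᵢ = 297 V.
ΔV = V_B − V_A = 210 V.
W_field = −qΔV = −(-2.25×10⁻⁹ C)(210 V) = 4.73×10⁻⁷ J.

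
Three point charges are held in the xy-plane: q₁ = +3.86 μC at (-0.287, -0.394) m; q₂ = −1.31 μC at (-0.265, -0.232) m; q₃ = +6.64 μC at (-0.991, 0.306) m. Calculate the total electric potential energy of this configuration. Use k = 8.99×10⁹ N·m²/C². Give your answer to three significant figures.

-0.133 J

The assembly work is the sum of pairwise potential energies, U = Σ_{i<j} kqᵢqⱼ/rᵢⱼ.
Pair separations: r₁₂ = 0.163 m, r₁₃ = 0.993 m, r₂₃ = 0.904 m.
U = (-0.278) + (0.232) + (-0.0865) = -0.133 J.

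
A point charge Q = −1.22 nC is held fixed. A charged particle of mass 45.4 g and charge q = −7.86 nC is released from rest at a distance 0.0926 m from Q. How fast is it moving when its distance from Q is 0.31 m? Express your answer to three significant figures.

Only the electrostatic force acts, so mechanical energy is conserved: ½mv² = U₁ − U₂ = kQq(1/r₁ − 1/r₂).
U₁ − U₂ = (8.99×10⁹ N·m²/C²)(-1.22×10⁻⁹ C)(-7.86×10⁻⁹ C)(1/0.0926 − 1/0.310) = 6.53×10⁻⁷ J.
v = √(2·6.53×10⁻⁷/0.0454) = 5.36×10⁻³ m/s.

5.36×10⁻³ m/s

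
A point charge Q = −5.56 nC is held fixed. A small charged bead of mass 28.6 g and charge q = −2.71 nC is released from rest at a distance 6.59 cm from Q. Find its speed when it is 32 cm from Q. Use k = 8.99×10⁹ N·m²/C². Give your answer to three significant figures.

0.0107 m/s

Only the electrostatic force acts, so mechanical energy is conserved: ½mv² = U₁ − U₂ = kQq(1/r₁ − 1/r₂).
U₁ − U₂ = (8.99×10⁹ N·m²/C²)(-5.56×10⁻⁹ C)(-2.71×10⁻⁹ C)(1/0.0659 − 1/0.320) = 1.63×10⁻⁶ J.
v = √(2·1.63×10⁻⁶/0.0286) = 0.0107 m/s.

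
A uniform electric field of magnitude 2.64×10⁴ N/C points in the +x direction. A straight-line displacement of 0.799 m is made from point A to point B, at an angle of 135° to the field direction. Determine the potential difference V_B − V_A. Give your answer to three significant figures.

1.49×10⁴ V

Only the component of displacement along E changes the potential: ΔV = −E·d·cosθ.
ΔV = −(2.64×10⁴ V/m)(0.799 m)cos135° = 1.49×10⁴ V.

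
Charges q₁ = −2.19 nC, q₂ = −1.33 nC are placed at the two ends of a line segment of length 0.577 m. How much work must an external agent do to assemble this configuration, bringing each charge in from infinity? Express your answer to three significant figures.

The work to assemble the configuration equals its total potential energy, U = Σ kqᵢqⱼ/rᵢⱼ over all pairs.
The separation is r = 0.577 m.
U = (4.54×10⁻⁸) = 4.54×10⁻⁸ J.

4.54×10⁻⁸ J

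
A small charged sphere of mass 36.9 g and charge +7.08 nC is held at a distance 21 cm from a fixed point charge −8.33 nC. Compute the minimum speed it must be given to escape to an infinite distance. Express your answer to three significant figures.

To just escape, total mechanical energy must reach zero at infinity: ½mv²_min + U = 0, so ½mv²_min = −U = |kQq|/r.
|U| = |kQq|/r = (8.99×10⁹ N·m²/C²)(8.33×10⁻⁹)(7.08×10⁻⁹)/(0.210) = 2.52×10⁻⁶ J.
v_min = √(2|U|/m) = √(2·2.52×10⁻⁶/0.0369) = 0.0117 m/s.

0.0117 m/s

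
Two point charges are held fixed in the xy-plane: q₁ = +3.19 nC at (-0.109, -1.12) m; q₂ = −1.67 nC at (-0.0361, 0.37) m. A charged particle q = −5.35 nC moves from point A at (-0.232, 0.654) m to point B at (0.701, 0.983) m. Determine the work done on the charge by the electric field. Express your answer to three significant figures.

1.31×10⁻⁷ J

The work done by the electric force is W_field = −ΔU = −q(V_B − V_A) = q(V_A − V_B).
At A: distances to the source charges are 1.78 m, 0.345 m; V_A = Σ kqᵢ/rᵢ = -27.4 V.
At B: distances to the source charges are 2.25 m, 0.959 m; V_B = Σ kqᵢ/rᵢ = -2.93 V.
ΔV = V_B − V_A = 24.5 V.
W_field = −qΔV = −(-5.35×10⁻⁹ C)(24.5 V) = 1.31×10⁻⁷ J.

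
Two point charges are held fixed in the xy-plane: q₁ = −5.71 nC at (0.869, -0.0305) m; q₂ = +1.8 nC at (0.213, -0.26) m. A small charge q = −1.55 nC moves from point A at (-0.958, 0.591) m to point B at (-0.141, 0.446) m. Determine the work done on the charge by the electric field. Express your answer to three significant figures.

The work done by the electric force is W_field = −ΔU = −q(V_B − V_A) = q(V_A − V_B).
At A: distances to the source charges are 1.93 m, 1.45 m; V_A = Σ kqᵢ/rᵢ = -15.4 V.
At B: distances to the source charges are 1.12 m, 0.790 m; V_B = Σ kqᵢ/rᵢ = -25.5 V.
ΔV = V_B − V_A = -10.1 V.
W_field = −qΔV = −(-1.55×10⁻⁹ C)(-10.1 V) = -1.56×10⁻⁸ J.

-1.56×10⁻⁸ J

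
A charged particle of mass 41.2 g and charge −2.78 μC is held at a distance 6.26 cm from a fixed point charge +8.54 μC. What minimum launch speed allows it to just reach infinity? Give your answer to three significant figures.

12.9 m/s

To just escape, total mechanical energy must reach zero at infinity: ½mv²_min + U = 0, so ½mv²_min = −U = |kQq|/r.
|U| = |kQq|/r = (8.99×10⁹ N·m²/C²)(8.54×10⁻⁶)(2.78×10⁻⁶)/(0.0626) = 3.41 J.
v_min = √(2|U|/m) = √(2·3.41/0.0412) = 12.9 m/s.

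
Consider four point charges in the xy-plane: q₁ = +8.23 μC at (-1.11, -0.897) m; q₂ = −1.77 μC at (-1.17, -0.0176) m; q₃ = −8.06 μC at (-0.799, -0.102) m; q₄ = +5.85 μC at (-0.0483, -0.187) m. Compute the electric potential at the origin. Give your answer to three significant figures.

Electric potential is a scalar, so the contributions from each charge add algebraically: V = Σ kqᵢ/rᵢ.
Distances from the field point to each charge: r₁ = 1.43 m, r₂ = 1.17 m, r₃ = 0.805 m, r₄ = 0.193 m.
V = k[(8.23×10⁻⁶)/(1.43) + (-1.77×10⁻⁶)/(1.17) + (-8.06×10⁻⁶)/(0.805) + (5.85×10⁻⁶)/(0.193)] = 2.21×10⁵ V.

2.21×10⁵ V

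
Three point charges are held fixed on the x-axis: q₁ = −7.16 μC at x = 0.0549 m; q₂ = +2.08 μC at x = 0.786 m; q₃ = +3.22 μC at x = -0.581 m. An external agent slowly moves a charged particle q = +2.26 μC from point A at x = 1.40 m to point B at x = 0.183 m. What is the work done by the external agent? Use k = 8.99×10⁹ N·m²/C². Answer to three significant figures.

For quasistatic motion the external work equals the change in potential energy: W_ext = qΔV = q(V_B − V_A).
At A: distances to the source charges are 1.35 m, 0.614 m, 1.98 m; V_A = Σ kqᵢ/rᵢ = -2790 V.
At B: distances to the source charges are 0.128 m, 0.603 m, 0.764 m; V_B = Σ kqᵢ/rᵢ = -4.34×10⁵ V.
ΔV = V_B − V_A = -4.31×10⁵ V.
W_ext = qΔV = (2.26×10⁻⁶ C)(-4.31×10⁵ V) = -0.974 J.

-0.974 J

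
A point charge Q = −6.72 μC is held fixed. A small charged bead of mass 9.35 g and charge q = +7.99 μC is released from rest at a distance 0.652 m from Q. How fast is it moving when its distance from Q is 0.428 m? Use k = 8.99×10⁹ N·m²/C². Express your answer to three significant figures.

9.10 m/s

Only the electrostatic force acts, so mechanical energy is conserved: ½mv² = U₁ − U₂ = kQq(1/r₁ − 1/r₂).
U₁ − U₂ = (8.99×10⁹ N·m²/C²)(-6.72×10⁻⁶ C)(7.99×10⁻⁶ C)(1/0.652 − 1/0.428) = 0.387 J.
v = √(2·0.387/9.35×10⁻³) = 9.10 m/s.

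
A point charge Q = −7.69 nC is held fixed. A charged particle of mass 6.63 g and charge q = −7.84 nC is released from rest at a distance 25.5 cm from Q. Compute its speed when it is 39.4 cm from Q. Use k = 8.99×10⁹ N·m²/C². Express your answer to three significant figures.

Only the electrostatic force acts, so mechanical energy is conserved: ½mv² = U₁ − U₂ = kQq(1/r₁ − 1/r₂).
U₁ − U₂ = (8.99×10⁹ N·m²/C²)(-7.69×10⁻⁹ C)(-7.84×10⁻⁹ C)(1/0.255 − 1/0.394) = 7.50×10⁻⁷ J.
v = √(2·7.50×10⁻⁷/6.63×10⁻³) = 0.0150 m/s.

0.0150 m/s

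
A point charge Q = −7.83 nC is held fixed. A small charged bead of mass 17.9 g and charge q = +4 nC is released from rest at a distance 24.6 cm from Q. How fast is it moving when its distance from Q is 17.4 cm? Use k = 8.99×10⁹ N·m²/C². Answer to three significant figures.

Only the electrostatic force acts, so mechanical energy is conserved: ½mv² = U₁ − U₂ = kQq(1/r₁ − 1/r₂).
U₁ − U₂ = (8.99×10⁹ N·m²/C²)(-7.83×10⁻⁹ C)(4.00×10⁻⁹ C)(1/0.246 − 1/0.174) = 4.74×10⁻⁷ J.
v = √(2·4.74×10⁻⁷/0.0179) = 7.27×10⁻³ m/s.

7.27×10⁻³ m/s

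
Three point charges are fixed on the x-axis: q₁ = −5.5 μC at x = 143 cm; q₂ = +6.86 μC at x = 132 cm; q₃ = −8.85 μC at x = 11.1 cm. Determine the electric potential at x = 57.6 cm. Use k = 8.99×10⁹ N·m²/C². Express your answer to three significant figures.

Electric potential is a scalar, so the contributions from each charge add algebraically: V = Σ kqᵢ/rᵢ.
Distances from the field point to each charge: r₁ = 0.854 m, r₂ = 0.744 m, r₃ = 0.465 m.
V = k[(-5.50×10⁻⁶)/(0.854) + (6.86×10⁻⁶)/(0.744) + (-8.85×10⁻⁶)/(0.465)] = -1.46×10⁵ V.

-1.46×10⁵ V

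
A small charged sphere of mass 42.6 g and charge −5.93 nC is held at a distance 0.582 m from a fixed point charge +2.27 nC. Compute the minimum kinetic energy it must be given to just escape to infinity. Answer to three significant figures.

2.08×10⁻⁷ J

To just escape, total mechanical energy must reach zero at infinity: ½mv²_min + U = 0, so ½mv²_min = −U = |kQq|/r.
|U| = |kQq|/r = (8.99×10⁹ N·m²/C²)(2.27×10⁻⁹)(5.93×10⁻⁹)/(0.582) = 2.08×10⁻⁷ J.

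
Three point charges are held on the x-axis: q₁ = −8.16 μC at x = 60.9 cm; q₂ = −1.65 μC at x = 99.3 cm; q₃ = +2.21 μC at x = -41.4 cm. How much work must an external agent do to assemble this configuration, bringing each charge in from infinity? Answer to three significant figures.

The assembly work is the sum of pairwise potential energies, U = Σ_{i<j} kqᵢqⱼ/rᵢⱼ.
Pair separations: r₁₂ = 0.384 m, r₁₃ = 1.02 m, r₂₃ = 1.41 m.
U = (0.315) + (-0.158) + (-0.0233) = 0.133 J.

0.133 J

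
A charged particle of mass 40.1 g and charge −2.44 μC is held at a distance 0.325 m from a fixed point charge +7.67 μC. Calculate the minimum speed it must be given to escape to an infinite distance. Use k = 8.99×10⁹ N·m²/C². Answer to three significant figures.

To just escape, total mechanical energy must reach zero at infinity: ½mv²_min + U = 0, so ½mv²_min = −U = |kQq|/r.
|U| = |kQq|/r = (8.99×10⁹ N·m²/C²)(7.67×10⁻⁶)(2.44×10⁻⁶)/(0.325) = 0.518 J.
v_min = √(2|U|/m) = √(2·0.518/0.0401) = 5.08 m/s.

5.08 m/s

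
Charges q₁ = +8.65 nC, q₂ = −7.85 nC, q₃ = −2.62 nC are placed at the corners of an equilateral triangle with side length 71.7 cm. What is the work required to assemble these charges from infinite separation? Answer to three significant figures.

The assembly work is the sum of pairwise potential energies, U = Σ_{i<j} kqᵢqⱼ/rᵢⱼ.
All three pair separations equal the side length, 0.717 m.
U = (-8.51×10⁻⁷) + (-2.84×10⁻⁷) + (2.58×10⁻⁷) = -8.78×10⁻⁷ J.

-8.78×10⁻⁷ J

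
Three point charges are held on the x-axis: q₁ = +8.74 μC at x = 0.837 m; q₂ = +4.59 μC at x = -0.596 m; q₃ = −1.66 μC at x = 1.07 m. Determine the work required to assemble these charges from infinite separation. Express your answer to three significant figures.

-0.349 J

The work to assemble the configuration equals its total potential energy, U = Σ kqᵢqⱼ/rᵢⱼ over all pairs.
Pair separations: r₁₂ = 1.43 m, r₁₃ = 0.233 m, r₂₃ = 1.67 m.
U = (0.252) + (-0.560) + (-0.0411) = -0.349 J.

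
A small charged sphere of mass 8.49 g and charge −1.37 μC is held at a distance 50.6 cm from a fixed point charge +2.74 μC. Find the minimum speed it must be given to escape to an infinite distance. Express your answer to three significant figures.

3.96 m/s

To just escape, total mechanical energy must reach zero at infinity: ½mv²_min + U = 0, so ½mv²_min = −U = |kQq|/r.
|U| = |kQq|/r = (8.99×10⁹ N·m²/C²)(2.74×10⁻⁶)(1.37×10⁻⁶)/(0.506) = 0.0667 J.
v_min = √(2|U|/m) = √(2·0.0667/8.49×10⁻³) = 3.96 m/s.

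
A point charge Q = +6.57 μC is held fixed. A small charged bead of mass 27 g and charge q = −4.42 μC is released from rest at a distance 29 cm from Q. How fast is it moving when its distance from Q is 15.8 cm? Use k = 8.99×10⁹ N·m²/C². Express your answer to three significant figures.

7.46 m/s

Only the electrostatic force acts, so mechanical energy is conserved: ½mv² = U₁ − U₂ = kQq(1/r₁ − 1/r₂).
U₁ − U₂ = (8.99×10⁹ N·m²/C²)(6.57×10⁻⁶ C)(-4.42×10⁻⁶ C)(1/0.290 − 1/0.158) = 0.752 J.
v = √(2·0.752/0.0270) = 7.46 m/s.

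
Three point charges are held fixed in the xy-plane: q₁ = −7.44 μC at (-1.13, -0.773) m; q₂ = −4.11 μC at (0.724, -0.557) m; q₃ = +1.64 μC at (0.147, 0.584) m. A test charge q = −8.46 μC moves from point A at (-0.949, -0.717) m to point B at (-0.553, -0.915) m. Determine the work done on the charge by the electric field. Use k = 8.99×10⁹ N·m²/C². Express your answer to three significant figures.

The work done by the electric force is W_field = −ΔU = −q(V_B − V_A) = q(V_A − V_B).
At A: distances to the source charges are 0.189 m, 1.68 m, 1.70 m; V_A = Σ kqᵢ/rᵢ = -3.66×10⁵ V.
At B: distances to the source charges are 0.594 m, 1.33 m, 1.65 m; V_B = Σ kqᵢ/rᵢ = -1.32×10⁵ V.
ΔV = V_B − V_A = 2.35×10⁵ V.
W_field = −qΔV = −(-8.46×10⁻⁶ C)(2.35×10⁵ V) = 1.99 J.

1.99 J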